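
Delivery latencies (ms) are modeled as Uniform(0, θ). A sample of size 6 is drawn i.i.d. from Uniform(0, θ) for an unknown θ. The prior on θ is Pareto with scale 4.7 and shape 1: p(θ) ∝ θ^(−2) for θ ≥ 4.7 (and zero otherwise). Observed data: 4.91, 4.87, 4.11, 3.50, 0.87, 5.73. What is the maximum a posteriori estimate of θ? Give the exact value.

The Uniform(0, θ) likelihood is θ^(−n) for θ ≥ max(xᵢ), zero otherwise. Here max(xᵢ) = 5.73.
Posterior ∝ θ^(−2) · θ^(−6) = θ^(−8) on θ ≥ max(4.7, 5.73) = 5.73.
This density is strictly decreasing in θ, so the posterior mode lies at the lower boundary of the support.

θ̂_MAP = 5.73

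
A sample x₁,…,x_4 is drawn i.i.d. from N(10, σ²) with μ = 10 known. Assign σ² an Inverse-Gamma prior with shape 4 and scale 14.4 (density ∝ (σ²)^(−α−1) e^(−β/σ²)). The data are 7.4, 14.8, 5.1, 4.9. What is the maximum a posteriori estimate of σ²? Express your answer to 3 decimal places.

σ̂²_MAP = 7.759

Sum of squared deviations about the known mean: SS = (7.4−10)² + (14.8−10)² + (5.1−10)² + (4.9−10)² = 79.82.
The Normal likelihood contributes (σ²)^(−n/2) exp(−SS/(2σ²)), so the posterior is Inverse-Gamma(α + n/2, β + SS/2) = Inverse-Gamma(6, 54.31).
The mode of Inverse-Gamma(a, b) is b/(a+1) = 54.31/7 ≈ 7.759.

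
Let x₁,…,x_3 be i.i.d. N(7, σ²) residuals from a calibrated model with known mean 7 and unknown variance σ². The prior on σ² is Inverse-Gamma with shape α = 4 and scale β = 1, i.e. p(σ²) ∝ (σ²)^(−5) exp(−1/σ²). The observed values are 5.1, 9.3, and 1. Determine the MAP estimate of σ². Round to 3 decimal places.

Sum of squared deviations about the known mean: SS = (5.1−7)² + (9.3−7)² + (1−7)² = 44.9.
The Normal likelihood contributes (σ²)^(−n/2) exp(−SS/(2σ²)), so the posterior is Inverse-Gamma(α + n/2, β + SS/2) = Inverse-Gamma(5.5, 23.45).
The mode of Inverse-Gamma(a, b) is b/(a+1) = 23.45/6.5 ≈ 3.608.

σ̂²_MAP = 3.608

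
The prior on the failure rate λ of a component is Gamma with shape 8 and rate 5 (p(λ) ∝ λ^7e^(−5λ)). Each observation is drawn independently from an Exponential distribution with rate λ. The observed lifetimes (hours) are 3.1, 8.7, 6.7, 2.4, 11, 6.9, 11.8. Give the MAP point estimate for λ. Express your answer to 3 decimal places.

The Exponential(rate=λ) likelihood is ∝ λ^n e^(−λΣtᵢ). Here n = 7 and Σtᵢ = 3.1 + 8.7 + 6.7 + 2.4 + 11 + 6.9 + 11.8 = 50.6.
Posterior ∝ λ^7e^(−5λ) · λ^7e^(−50.6λ) = λ^14e^(−55.6λ), i.e. Gamma(15, 55.6).
Mode = (a−1)/b = 14/55.6 ≈ 0.252.

λ̂_MAP = 0.252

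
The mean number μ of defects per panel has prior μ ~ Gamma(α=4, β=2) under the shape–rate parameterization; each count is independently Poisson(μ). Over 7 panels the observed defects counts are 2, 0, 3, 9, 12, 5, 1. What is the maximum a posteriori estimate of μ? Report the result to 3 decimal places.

μ̂_MAP = 3.889

Σxᵢ = 2+0+3+9+12+5+1 = 32, with n = 7.
Posterior ∝ μ^3e^(−2μ) · μ^32e^(−7μ) = μ^35e^(−9μ), i.e. Gamma(shape=36, rate=9).
The mode of a Gamma(a, b) with a ≥ 1 (shape–rate) is (a−1)/b = 35/9 ≈ 3.889.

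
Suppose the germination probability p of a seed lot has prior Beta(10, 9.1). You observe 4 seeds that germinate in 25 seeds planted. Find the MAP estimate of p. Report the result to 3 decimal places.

Prior: Beta(10, 9.1).
Data: 4 successes in 25 trials. The binomial likelihood contributes p^4(1−p)^21, so the posterior is Beta(10+4, 9.1+21) = Beta(14, 30.1).
For Beta(a, b) with a, b > 1 the mode is (a−1)/(a+b−2) = 13/42.1 ≈ 0.309.

p̂_MAP = 0.309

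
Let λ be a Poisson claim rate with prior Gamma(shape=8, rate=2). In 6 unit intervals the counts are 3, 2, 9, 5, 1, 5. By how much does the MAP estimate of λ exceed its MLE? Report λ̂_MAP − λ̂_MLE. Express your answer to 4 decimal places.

MAP − MLE = -0.1667

Σxᵢ = 25. Posterior is Gamma(33, 8); MAP = (33−1)/8 = 32/8 ≈ 4.00000.
MLE = x̄ = 25/6 ≈ 4.16667.
Difference = 32/8 − 25/6 = -1/6 ≈ -0.1667.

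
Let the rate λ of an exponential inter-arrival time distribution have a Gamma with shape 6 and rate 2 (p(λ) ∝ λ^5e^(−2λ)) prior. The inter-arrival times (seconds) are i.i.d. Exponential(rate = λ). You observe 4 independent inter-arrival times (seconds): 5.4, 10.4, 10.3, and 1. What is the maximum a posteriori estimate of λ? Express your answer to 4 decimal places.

λ̂_MAP = 0.3093

The Exponential(rate=λ) likelihood is ∝ λ^n e^(−λΣtᵢ). Here n = 4 and Σtᵢ = 5.4 + 10.4 + 10.3 + 1 = 27.1.
Posterior ∝ λ^5e^(−2λ) · λ^4e^(−27.1λ) = λ^9e^(−29.1λ), i.e. Gamma(10, 29.1).
Mode = (a−1)/b = 9/29.1 ≈ 0.3093.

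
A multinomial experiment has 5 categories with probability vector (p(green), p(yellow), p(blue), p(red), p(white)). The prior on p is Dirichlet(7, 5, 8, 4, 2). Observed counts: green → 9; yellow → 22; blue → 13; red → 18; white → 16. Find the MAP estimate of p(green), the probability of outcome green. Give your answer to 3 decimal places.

The posterior is Dirichlet(αᵢ + nᵢ) = Dirichlet(16, 27, 21, 22, 18).
For a Dirichlet(a₁,…,a_K) with all aᵢ > 1, the mode has j-th component (aⱼ − 1)/(Σaᵢ − K).
Here Σaᵢ = 104 and K = 5, so p(green) = (16 − 1)/(104 − 5) = 15/99 ≈ 0.152.

MAP estimate of p(green) = 0.152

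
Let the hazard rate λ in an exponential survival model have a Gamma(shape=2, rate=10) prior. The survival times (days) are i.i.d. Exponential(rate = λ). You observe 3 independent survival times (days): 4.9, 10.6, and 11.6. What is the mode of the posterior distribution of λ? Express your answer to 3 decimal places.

The Exponential(rate=λ) likelihood is ∝ λ^n e^(−λΣtᵢ). Here n = 3 and Σtᵢ = 4.9 + 10.6 + 11.6 = 27.1.
Posterior ∝ λe^(−10λ) · λ^3e^(−27.1λ) = λ^4e^(−37.1λ), i.e. Gamma(5, 37.1).
Mode = (a−1)/b = 4/37.1 ≈ 0.108.

λ̂_MAP = 0.108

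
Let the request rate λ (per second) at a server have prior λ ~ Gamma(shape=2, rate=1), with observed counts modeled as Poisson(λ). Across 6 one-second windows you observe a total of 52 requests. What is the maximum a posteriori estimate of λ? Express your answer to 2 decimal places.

Σxᵢ = 52, n = 6.
Posterior ∝ λe^(−1λ) · λ^52e^(−6λ) = λ^53e^(−7λ), i.e. Gamma(shape=54, rate=7).
The mode of a Gamma(a, b) with a ≥ 1 (shape–rate) is (a−1)/b = 53/7 ≈ 7.57.

λ̂_MAP = 7.57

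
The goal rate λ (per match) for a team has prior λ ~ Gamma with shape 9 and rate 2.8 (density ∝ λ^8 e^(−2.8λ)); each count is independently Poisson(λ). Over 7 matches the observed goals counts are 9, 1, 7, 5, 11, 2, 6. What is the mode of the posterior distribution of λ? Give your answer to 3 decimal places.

λ̂_MAP = 5.000

Σxᵢ = 9+1+7+5+11+2+6 = 41, with n = 7.
Posterior ∝ λ^8e^(−2.8λ) · λ^41e^(−7λ) = λ^49e^(−9.8λ), i.e. Gamma(shape=50, rate=9.8).
The mode of a Gamma(a, b) with a ≥ 1 (shape–rate) is (a−1)/b = 49/9.8 ≈ 5.000.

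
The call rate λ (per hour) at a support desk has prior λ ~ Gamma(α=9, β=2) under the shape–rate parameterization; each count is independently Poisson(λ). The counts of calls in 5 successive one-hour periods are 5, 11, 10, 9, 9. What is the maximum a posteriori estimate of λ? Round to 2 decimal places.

λ̂_MAP = 7.43

Σxᵢ = 5+11+10+9+9 = 44, with n = 5.
Posterior ∝ λ^8e^(−2λ) · λ^44e^(−5λ) = λ^52e^(−7λ), i.e. Gamma(shape=53, rate=7).
The mode of a Gamma(a, b) with a ≥ 1 (shape–rate) is (a−1)/b = 52/7 ≈ 7.43.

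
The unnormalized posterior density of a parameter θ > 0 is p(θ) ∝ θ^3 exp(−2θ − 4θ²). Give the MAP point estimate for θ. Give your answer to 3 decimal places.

ℓ'(θ) = 3/θ − 2 − 8θ. Setting this to zero and multiplying by θ: 8θ² + 2θ − 3 = 0.
θ = (−2 + √(2² + 4·8·3)) / (2·8) = (−2 + √100) / 16 = (−2 + 10)/16 = 1/2.
ℓ''(θ) = −3/θ² − 8 < 0, confirming a maximum.

θ̂_MAP = 0.500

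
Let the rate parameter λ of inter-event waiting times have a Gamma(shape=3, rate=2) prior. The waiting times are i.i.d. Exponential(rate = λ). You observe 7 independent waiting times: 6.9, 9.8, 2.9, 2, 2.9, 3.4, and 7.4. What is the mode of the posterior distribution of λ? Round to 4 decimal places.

The Exponential(rate=λ) likelihood is ∝ λ^n e^(−λΣtᵢ). Here n = 7 and Σtᵢ = 6.9 + 9.8 + 2.9 + 2 + 2.9 + 3.4 + 7.4 = 35.3.
Posterior ∝ λ^2e^(−2λ) · λ^7e^(−35.3λ) = λ^9e^(−37.3λ), i.e. Gamma(10, 37.3).
Mode = (a−1)/b = 9/37.3 ≈ 0.2413.

λ̂_MAP = 0.2413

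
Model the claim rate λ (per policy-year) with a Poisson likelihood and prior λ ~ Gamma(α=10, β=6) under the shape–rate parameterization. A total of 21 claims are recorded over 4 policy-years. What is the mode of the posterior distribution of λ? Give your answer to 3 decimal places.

λ̂_MAP = 3.000

Σxᵢ = 21, n = 4.
Posterior ∝ λ^9e^(−6λ) · λ^21e^(−4λ) = λ^30e^(−10λ), i.e. Gamma(shape=31, rate=10).
The mode of a Gamma(a, b) with a ≥ 1 (shape–rate) is (a−1)/b = 30/10 ≈ 3.000.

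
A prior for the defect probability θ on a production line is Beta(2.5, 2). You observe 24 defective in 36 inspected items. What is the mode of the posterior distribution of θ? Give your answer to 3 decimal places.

θ̂_MAP = 0.662

Prior: Beta(2.5, 2).
Data: 24 successes in 36 trials. The binomial likelihood contributes θ^24(1−θ)^12, so the posterior is Beta(2.5+24, 2+12) = Beta(26.5, 14).
For Beta(a, b) with a, b > 1 the mode is (a−1)/(a+b−2) = 25.5/38.5 ≈ 0.662.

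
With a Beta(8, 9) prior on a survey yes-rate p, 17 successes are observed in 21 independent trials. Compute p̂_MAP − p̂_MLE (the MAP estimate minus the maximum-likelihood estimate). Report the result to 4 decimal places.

Posterior is Beta(25, 13); MAP = (25−1)/(38−2) = 24/36 ≈ 0.66667.
MLE ignores the prior: p̂_MLE = k/n = 17/21 ≈ 0.80952.
Difference = 24/36 − 17/21 = -1/7 ≈ -0.1429.

MAP − MLE = -0.1429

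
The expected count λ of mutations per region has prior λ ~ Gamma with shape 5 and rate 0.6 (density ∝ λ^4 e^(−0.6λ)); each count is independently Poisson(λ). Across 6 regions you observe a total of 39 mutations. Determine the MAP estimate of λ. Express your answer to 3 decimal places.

λ̂_MAP = 6.515

Σxᵢ = 39, n = 6.
Posterior ∝ λ^4e^(−0.6λ) · λ^39e^(−6λ) = λ^43e^(−6.6λ), i.e. Gamma(shape=44, rate=6.6).
The mode of a Gamma(a, b) with a ≥ 1 (shape–rate) is (a−1)/b = 43/6.6 ≈ 6.515.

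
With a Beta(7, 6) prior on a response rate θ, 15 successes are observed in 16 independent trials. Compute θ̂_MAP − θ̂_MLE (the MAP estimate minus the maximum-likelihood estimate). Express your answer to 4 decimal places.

MAP − MLE = -0.1597

Posterior is Beta(22, 7); MAP = (22−1)/(29−2) = 21/27 ≈ 0.77778.
MLE ignores the prior: θ̂_MLE = k/n = 15/16 ≈ 0.93750.
Difference = 21/27 − 15/16 = -23/144 ≈ -0.1597.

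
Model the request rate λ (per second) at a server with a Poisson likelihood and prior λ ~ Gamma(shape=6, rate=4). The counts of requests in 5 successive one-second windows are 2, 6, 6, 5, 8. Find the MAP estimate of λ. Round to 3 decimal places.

λ̂_MAP = 3.556

Σxᵢ = 2+6+6+5+8 = 27, with n = 5.
Posterior ∝ λ^5e^(−4λ) · λ^27e^(−5λ) = λ^32e^(−9λ), i.e. Gamma(shape=33, rate=9).
The mode of a Gamma(a, b) with a ≥ 1 (shape–rate) is (a−1)/b = 32/9 ≈ 3.556.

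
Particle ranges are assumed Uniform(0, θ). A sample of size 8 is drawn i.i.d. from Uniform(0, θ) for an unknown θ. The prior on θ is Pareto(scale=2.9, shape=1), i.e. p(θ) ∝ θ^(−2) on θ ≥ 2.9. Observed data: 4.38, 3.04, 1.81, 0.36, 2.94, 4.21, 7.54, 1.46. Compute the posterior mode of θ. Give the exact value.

The Uniform(0, θ) likelihood is θ^(−n) for θ ≥ max(xᵢ), zero otherwise. Here max(xᵢ) = 7.54.
Posterior ∝ θ^(−2) · θ^(−8) = θ^(−10) on θ ≥ max(2.9, 7.54) = 7.54.
This density is strictly decreasing in θ, so the posterior mode lies at the lower boundary of the support.

θ̂_MAP = 7.54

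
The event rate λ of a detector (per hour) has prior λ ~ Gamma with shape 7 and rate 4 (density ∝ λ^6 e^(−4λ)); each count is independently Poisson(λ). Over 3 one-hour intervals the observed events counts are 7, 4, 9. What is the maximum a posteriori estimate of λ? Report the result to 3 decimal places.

λ̂_MAP = 3.714

Σxᵢ = 7+4+9 = 20, with n = 3.
Posterior ∝ λ^6e^(−4λ) · λ^20e^(−3λ) = λ^26e^(−7λ), i.e. Gamma(shape=27, rate=7).
The mode of a Gamma(a, b) with a ≥ 1 (shape–rate) is (a−1)/b = 26/7 ≈ 3.714.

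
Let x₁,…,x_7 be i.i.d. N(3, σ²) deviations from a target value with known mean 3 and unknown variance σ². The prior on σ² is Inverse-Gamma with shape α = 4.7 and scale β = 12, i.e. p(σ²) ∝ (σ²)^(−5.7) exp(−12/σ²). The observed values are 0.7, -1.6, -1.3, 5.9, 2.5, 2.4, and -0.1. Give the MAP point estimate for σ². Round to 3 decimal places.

σ̂²_MAP = 4.759

Sum of squared deviations about the known mean: SS = (0.7−3)² + (-1.6−3)² + (-1.3−3)² + (5.9−3)² + (2.5−3)² + (2.4−3)² + (-0.1−3)² = 63.57.
The Normal likelihood contributes (σ²)^(−n/2) exp(−SS/(2σ²)), so the posterior is Inverse-Gamma(α + n/2, β + SS/2) = Inverse-Gamma(8.2, 43.785).
The mode of Inverse-Gamma(a, b) is b/(a+1) = 43.785/9.2 ≈ 4.759.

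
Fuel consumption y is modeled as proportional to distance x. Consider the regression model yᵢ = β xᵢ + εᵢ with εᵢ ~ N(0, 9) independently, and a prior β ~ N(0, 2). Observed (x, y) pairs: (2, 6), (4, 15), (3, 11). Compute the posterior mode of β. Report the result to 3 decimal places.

log p(β | y) = −Σ(yᵢ − βxᵢ)²/(2·9) − β²/(2·2) + const.
Setting the derivative to zero: Σxᵢ(yᵢ − βxᵢ)/9 − β/2 = 0, so β = Σxᵢyᵢ / (Σxᵢ² + σ²/τ²).
Σxᵢyᵢ = 2·6 + 4·15 + 3·11 = 105; Σxᵢ² = 29; σ²/τ² = 4.5.
β̂_MAP = 105 / (29 + 4.5) = 105/33.5 ≈ 3.134.

β̂_MAP = 3.134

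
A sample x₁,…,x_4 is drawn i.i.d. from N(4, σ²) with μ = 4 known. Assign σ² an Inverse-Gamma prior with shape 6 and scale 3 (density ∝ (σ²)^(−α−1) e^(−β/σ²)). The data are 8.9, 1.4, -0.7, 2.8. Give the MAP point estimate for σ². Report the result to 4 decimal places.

σ̂²_MAP = 3.3500

Sum of squared deviations about the known mean: SS = (8.9−4)² + (1.4−4)² + (-0.7−4)² + (2.8−4)² = 54.3.
The Normal likelihood contributes (σ²)^(−n/2) exp(−SS/(2σ²)), so the posterior is Inverse-Gamma(α + n/2, β + SS/2) = Inverse-Gamma(8, 30.15).
The mode of Inverse-Gamma(a, b) is b/(a+1) = 30.15/9 ≈ 3.3500.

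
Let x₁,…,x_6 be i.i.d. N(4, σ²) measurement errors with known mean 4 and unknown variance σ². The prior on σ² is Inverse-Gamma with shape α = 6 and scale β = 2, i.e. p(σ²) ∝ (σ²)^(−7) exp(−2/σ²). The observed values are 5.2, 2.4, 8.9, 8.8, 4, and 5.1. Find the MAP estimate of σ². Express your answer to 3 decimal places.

Sum of squared deviations about the known mean: SS = (5.2−4)² + (2.4−4)² + (8.9−4)² + (8.8−4)² + (4−4)² + (5.1−4)² = 52.26.
The Normal likelihood contributes (σ²)^(−n/2) exp(−SS/(2σ²)), so the posterior is Inverse-Gamma(α + n/2, β + SS/2) = Inverse-Gamma(9, 28.13).
The mode of Inverse-Gamma(a, b) is b/(a+1) = 28.13/10 ≈ 2.813.

σ̂²_MAP = 2.813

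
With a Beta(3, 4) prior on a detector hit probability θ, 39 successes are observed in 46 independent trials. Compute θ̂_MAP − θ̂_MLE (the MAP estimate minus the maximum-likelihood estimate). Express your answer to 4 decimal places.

Posterior is Beta(42, 11); MAP = (42−1)/(53−2) = 41/51 ≈ 0.80392.
MLE ignores the prior: θ̂_MLE = k/n = 39/46 ≈ 0.84783.
Difference = 41/51 − 39/46 = -103/2346 ≈ -0.0439.

MAP − MLE = -0.0439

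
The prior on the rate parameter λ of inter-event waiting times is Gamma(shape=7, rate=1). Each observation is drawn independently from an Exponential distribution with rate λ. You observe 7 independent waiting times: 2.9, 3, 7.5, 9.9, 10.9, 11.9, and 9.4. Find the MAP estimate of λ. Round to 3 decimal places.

λ̂_MAP = 0.230

The Exponential(rate=λ) likelihood is ∝ λ^n e^(−λΣtᵢ). Here n = 7 and Σtᵢ = 2.9 + 3 + 7.5 + 9.9 + 10.9 + 11.9 + 9.4 = 55.5.
Posterior ∝ λ^6e^(−1λ) · λ^7e^(−55.5λ) = λ^13e^(−56.5λ), i.e. Gamma(14, 56.5).
Mode = (a−1)/b = 13/56.5 ≈ 0.230.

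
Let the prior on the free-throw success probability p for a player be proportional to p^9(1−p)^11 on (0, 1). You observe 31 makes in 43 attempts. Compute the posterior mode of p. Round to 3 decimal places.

The prior density ∝ p^9(1−p)^11 is the kernel of Beta(10, 12).
Data: 31 successes in 43 trials. The binomial likelihood contributes p^31(1−p)^12, so the posterior is Beta(10+31, 12+12) = Beta(41, 24).
For Beta(a, b) with a, b > 1 the mode is (a−1)/(a+b−2) = 40/63 ≈ 0.635.

p̂_MAP = 0.635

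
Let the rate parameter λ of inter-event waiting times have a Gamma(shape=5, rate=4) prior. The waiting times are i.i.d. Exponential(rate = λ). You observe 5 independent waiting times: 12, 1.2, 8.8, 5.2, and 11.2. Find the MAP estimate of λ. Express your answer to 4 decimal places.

The Exponential(rate=λ) likelihood is ∝ λ^n e^(−λΣtᵢ). Here n = 5 and Σtᵢ = 12 + 1.2 + 8.8 + 5.2 + 11.2 = 38.4.
Posterior ∝ λ^4e^(−4λ) · λ^5e^(−38.4λ) = λ^9e^(−42.4λ), i.e. Gamma(10, 42.4).
Mode = (a−1)/b = 9/42.4 ≈ 0.2123.

λ̂_MAP = 0.2123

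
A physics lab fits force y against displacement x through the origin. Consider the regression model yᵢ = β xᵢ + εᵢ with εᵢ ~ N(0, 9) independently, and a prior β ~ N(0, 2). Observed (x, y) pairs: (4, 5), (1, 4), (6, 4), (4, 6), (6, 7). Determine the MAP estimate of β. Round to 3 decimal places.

log p(β | y) = −Σ(yᵢ − βxᵢ)²/(2·9) − β²/(2·2) + const.
Setting the derivative to zero: Σxᵢ(yᵢ − βxᵢ)/9 − β/2 = 0, so β = Σxᵢyᵢ / (Σxᵢ² + σ²/τ²).
Σxᵢyᵢ = 4·5 + 1·4 + 6·4 + 4·6 + 6·7 = 114; Σxᵢ² = 105; σ²/τ² = 4.5.
β̂_MAP = 114 / (105 + 4.5) = 114/109.5 ≈ 1.041.

β̂_MAP = 1.041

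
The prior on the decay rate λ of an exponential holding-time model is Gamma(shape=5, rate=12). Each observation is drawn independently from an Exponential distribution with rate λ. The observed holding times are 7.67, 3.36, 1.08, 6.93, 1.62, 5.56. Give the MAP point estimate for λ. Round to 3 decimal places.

λ̂_MAP = 0.262

The Exponential(rate=λ) likelihood is ∝ λ^n e^(−λΣtᵢ). Here n = 6 and Σtᵢ = 7.67 + 3.36 + 1.08 + 6.93 + 1.62 + 5.56 = 26.22.
Posterior ∝ λ^4e^(−12λ) · λ^6e^(−26.22λ) = λ^10e^(−38.22λ), i.e. Gamma(11, 38.22).
Mode = (a−1)/b = 10/38.22 ≈ 0.262.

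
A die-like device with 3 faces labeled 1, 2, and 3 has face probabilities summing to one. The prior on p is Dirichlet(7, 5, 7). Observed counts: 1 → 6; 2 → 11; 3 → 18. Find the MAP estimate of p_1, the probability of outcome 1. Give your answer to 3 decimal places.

The posterior is Dirichlet(αᵢ + nᵢ) = Dirichlet(13, 16, 25).
For a Dirichlet(a₁,…,a_K) with all aᵢ > 1, the mode has j-th component (aⱼ − 1)/(Σaᵢ − K).
Here Σaᵢ = 54 and K = 3, so p_1 = (13 − 1)/(54 − 3) = 12/51 ≈ 0.235.

MAP estimate: 0.235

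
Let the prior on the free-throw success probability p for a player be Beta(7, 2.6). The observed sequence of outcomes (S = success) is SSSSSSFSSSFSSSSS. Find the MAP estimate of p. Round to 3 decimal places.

p̂_MAP = 0.847

Prior: Beta(7, 2.6).
Data: 14 successes in 16 trials (from the sequence). The binomial likelihood contributes p^14(1−p)^2, so the posterior is Beta(7+14, 2.6+2) = Beta(21, 4.6).
For Beta(a, b) with a, b > 1 the mode is (a−1)/(a+b−2) = 20/23.6 ≈ 0.847.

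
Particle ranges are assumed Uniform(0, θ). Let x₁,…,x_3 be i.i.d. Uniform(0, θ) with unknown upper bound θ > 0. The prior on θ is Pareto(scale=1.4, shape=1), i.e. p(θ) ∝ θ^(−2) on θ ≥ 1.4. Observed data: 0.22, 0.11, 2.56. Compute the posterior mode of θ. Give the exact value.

The Uniform(0, θ) likelihood is θ^(−n) for θ ≥ max(xᵢ), zero otherwise. Here max(xᵢ) = 2.56.
Posterior ∝ θ^(−2) · θ^(−3) = θ^(−5) on θ ≥ max(1.4, 2.56) = 2.56.
This density is strictly decreasing in θ, so the posterior mode lies at the lower boundary of the support.

θ̂_MAP = 2.56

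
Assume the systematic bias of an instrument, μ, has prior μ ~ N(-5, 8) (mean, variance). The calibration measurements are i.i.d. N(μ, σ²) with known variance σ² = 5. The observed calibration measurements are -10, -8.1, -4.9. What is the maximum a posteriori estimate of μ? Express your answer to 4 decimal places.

n = 3; x̄ = ((-10) + (-8.1) + (-4.9))/3 = -23/3 = -23/3 ≈ -7.6667.
For a Normal prior and Normal likelihood with known variance, the posterior is Normal; its mode equals its mean, the precision-weighted average.
Prior precision 1/σ₀² = 1/8 = 0.125; data precision n/σ² = 3/5 = 0.6.
μ̂ = (0.125·(-5) + 0.6·(-23/3)) / (0.125 + 0.6) = (-5.225)/0.725 = -209/29 ≈ -7.2069.

μ̂_MAP = -7.2069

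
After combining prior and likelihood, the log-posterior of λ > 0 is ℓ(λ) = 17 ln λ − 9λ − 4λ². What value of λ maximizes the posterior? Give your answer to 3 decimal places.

ℓ'(λ) = 17/λ − 9 − 8λ. Setting this to zero and multiplying by λ: 8λ² + 9λ − 17 = 0.
λ = (−9 + √(9² + 4·8·17)) / (2·8) = (−9 + √625) / 16 = (−9 + 25)/16 = 1.
ℓ''(λ) = −17/λ² − 8 < 0, confirming a maximum.

λ̂_MAP = 1.000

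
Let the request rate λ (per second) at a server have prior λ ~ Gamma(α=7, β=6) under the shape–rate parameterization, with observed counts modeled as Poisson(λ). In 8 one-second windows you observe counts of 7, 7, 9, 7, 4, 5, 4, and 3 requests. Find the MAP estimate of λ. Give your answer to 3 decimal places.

Σxᵢ = 7+7+9+7+4+5+4+3 = 46, with n = 8.
Posterior ∝ λ^6e^(−6λ) · λ^46e^(−8λ) = λ^52e^(−14λ), i.e. Gamma(shape=53, rate=14).
The mode of a Gamma(a, b) with a ≥ 1 (shape–rate) is (a−1)/b = 52/14 ≈ 3.714.

λ̂_MAP = 3.714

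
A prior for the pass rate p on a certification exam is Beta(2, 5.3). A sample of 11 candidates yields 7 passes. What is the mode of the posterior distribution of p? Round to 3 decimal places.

p̂_MAP = 0.491

Prior: Beta(2, 5.3).
Data: 7 successes in 11 trials. The binomial likelihood contributes p^7(1−p)^4, so the posterior is Beta(2+7, 5.3+4) = Beta(9, 9.3).
For Beta(a, b) with a, b > 1 the mode is (a−1)/(a+b−2) = 8/16.3 ≈ 0.491.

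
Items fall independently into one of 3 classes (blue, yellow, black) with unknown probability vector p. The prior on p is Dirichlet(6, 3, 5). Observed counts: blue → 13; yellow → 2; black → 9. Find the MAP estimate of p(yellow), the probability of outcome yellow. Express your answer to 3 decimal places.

MAP estimate of p(yellow) = 0.114

The posterior is Dirichlet(αᵢ + nᵢ) = Dirichlet(19, 5, 14).
For a Dirichlet(a₁,…,a_K) with all aᵢ > 1, the mode has j-th component (aⱼ − 1)/(Σaᵢ − K).
Here Σaᵢ = 38 and K = 3, so p(yellow) = (5 − 1)/(38 − 3) = 4/35 ≈ 0.114.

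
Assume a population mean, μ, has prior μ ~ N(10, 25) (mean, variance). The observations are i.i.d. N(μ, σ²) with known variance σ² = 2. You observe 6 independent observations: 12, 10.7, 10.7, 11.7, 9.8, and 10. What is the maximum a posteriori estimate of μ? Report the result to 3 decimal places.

μ̂_MAP = 10.806

n = 6; x̄ = (12 + 10.7 + 10.7 + 11.7 + 9.8 + 10)/6 = 64.9/6 = 649/60 ≈ 10.8167.
For a Normal prior and Normal likelihood with known variance, the posterior is Normal; its mode equals its mean, the precision-weighted average.
Prior precision 1/σ₀² = 1/25 = 0.04; data precision n/σ² = 6/2 = 3.
μ̂ = (0.04·10 + 3·(649/60)) / (0.04 + 3) = 32.85/3.04 = 3285/304 ≈ 10.806.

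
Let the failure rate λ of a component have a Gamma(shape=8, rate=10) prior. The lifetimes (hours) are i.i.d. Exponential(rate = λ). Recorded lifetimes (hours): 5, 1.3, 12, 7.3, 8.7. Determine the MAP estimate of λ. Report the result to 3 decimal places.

The Exponential(rate=λ) likelihood is ∝ λ^n e^(−λΣtᵢ). Here n = 5 and Σtᵢ = 5 + 1.3 + 12 + 7.3 + 8.7 = 34.3.
Posterior ∝ λ^7e^(−10λ) · λ^5e^(−34.3λ) = λ^12e^(−44.3λ), i.e. Gamma(13, 44.3).
Mode = (a−1)/b = 12/44.3 ≈ 0.271.

λ̂_MAP = 0.271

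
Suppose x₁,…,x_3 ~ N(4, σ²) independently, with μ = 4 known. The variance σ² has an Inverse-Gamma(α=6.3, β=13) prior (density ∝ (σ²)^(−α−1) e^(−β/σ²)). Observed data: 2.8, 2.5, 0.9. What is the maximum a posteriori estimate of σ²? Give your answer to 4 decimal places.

Sum of squared deviations about the known mean: SS = (2.8−4)² + (2.5−4)² + (0.9−4)² = 13.3.
The Normal likelihood contributes (σ²)^(−n/2) exp(−SS/(2σ²)), so the posterior is Inverse-Gamma(α + n/2, β + SS/2) = Inverse-Gamma(7.8, 19.65).
The mode of Inverse-Gamma(a, b) is b/(a+1) = 19.65/8.8 ≈ 2.2330.

σ̂²_MAP = 2.2330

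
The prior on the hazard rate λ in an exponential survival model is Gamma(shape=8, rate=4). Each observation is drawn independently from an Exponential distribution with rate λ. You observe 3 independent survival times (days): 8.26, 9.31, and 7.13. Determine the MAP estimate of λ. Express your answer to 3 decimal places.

The Exponential(rate=λ) likelihood is ∝ λ^n e^(−λΣtᵢ). Here n = 3 and Σtᵢ = 8.26 + 9.31 + 7.13 = 24.70.
Posterior ∝ λ^7e^(−4λ) · λ^3e^(−24.70λ) = λ^10e^(−28.70λ), i.e. Gamma(11, 28.70).
Mode = (a−1)/b = 10/28.70 ≈ 0.348.

λ̂_MAP = 0.348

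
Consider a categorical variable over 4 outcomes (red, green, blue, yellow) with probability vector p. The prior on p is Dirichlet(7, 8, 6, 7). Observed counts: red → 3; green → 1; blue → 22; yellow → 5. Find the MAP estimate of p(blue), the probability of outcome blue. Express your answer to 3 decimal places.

The posterior is Dirichlet(αᵢ + nᵢ) = Dirichlet(10, 9, 28, 12).
For a Dirichlet(a₁,…,a_K) with all aᵢ > 1, the mode has j-th component (aⱼ − 1)/(Σaᵢ − K).
Here Σaᵢ = 59 and K = 4, so p(blue) = (28 − 1)/(59 − 4) = 27/55 ≈ 0.491.

MAP estimate of p(blue) = 0.491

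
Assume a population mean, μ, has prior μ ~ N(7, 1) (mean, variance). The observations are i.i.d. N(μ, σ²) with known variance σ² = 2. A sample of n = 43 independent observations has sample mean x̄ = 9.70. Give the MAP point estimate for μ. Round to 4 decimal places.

μ̂_MAP = 9.5800

n = 43, x̄ = 9.70.
For a Normal prior and Normal likelihood with known variance, the posterior is Normal; its mode equals its mean, the precision-weighted average.
Prior precision 1/σ₀² = 1/1 = 1; data precision n/σ² = 43/2 = 21.5.
μ̂ = (1·7 + 21.5·9.7) / (1 + 21.5) = 215.55/22.5 = 9.5800.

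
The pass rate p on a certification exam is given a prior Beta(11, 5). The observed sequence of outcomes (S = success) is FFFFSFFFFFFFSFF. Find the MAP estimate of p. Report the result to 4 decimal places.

Prior: Beta(11, 5).
Data: 2 successes in 15 trials (from the sequence). The binomial likelihood contributes p^2(1−p)^13, so the posterior is Beta(11+2, 5+13) = Beta(13, 18).
For Beta(a, b) with a, b > 1 the mode is (a−1)/(a+b−2) = 12/29 ≈ 0.4138.

p̂_MAP = 0.4138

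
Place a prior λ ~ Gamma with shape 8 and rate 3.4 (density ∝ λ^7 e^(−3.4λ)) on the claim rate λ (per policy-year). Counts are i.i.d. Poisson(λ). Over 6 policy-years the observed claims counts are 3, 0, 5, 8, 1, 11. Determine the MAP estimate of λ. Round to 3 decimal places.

λ̂_MAP = 3.723

Σxᵢ = 3+0+5+8+1+11 = 28, with n = 6.
Posterior ∝ λ^7e^(−3.4λ) · λ^28e^(−6λ) = λ^35e^(−9.4λ), i.e. Gamma(shape=36, rate=9.4).
The mode of a Gamma(a, b) with a ≥ 1 (shape–rate) is (a−1)/b = 35/9.4 ≈ 3.723.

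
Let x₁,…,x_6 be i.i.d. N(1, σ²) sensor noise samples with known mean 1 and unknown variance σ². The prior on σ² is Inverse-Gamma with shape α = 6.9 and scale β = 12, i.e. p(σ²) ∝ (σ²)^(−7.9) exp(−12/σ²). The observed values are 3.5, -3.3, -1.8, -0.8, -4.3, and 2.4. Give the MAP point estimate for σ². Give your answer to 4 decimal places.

Sum of squared deviations about the known mean: SS = (3.5−1)² + (-3.3−1)² + (-1.8−1)² + (-0.8−1)² + (-4.3−1)² + (2.4−1)² = 65.87.
The Normal likelihood contributes (σ²)^(−n/2) exp(−SS/(2σ²)), so the posterior is Inverse-Gamma(α + n/2, β + SS/2) = Inverse-Gamma(9.9, 44.935).
The mode of Inverse-Gamma(a, b) is b/(a+1) = 44.935/10.9 ≈ 4.1225.

σ̂²_MAP = 4.1225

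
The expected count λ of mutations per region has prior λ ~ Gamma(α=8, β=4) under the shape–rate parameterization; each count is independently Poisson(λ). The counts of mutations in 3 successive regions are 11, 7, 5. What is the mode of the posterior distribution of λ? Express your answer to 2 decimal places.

Σxᵢ = 11+7+5 = 23, with n = 3.
Posterior ∝ λ^7e^(−4λ) · λ^23e^(−3λ) = λ^30e^(−7λ), i.e. Gamma(shape=31, rate=7).
The mode of a Gamma(a, b) with a ≥ 1 (shape–rate) is (a−1)/b = 30/7 ≈ 4.29.

λ̂_MAP = 4.29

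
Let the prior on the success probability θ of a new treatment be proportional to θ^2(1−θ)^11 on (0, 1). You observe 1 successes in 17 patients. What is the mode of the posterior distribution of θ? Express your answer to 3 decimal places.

θ̂_MAP = 0.100

The prior density ∝ θ^2(1−θ)^11 is the kernel of Beta(3, 12).
Data: 1 success in 17 trials. The binomial likelihood contributes θ(1−θ)^16, so the posterior is Beta(3+1, 12+16) = Beta(4, 28).
For Beta(a, b) with a, b > 1 the mode is (a−1)/(a+b−2) = 3/30 ≈ 0.100.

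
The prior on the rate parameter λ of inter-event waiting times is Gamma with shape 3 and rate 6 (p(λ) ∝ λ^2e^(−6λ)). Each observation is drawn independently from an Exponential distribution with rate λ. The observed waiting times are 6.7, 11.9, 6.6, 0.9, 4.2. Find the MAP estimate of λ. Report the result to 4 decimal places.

The Exponential(rate=λ) likelihood is ∝ λ^n e^(−λΣtᵢ). Here n = 5 and Σtᵢ = 6.7 + 11.9 + 6.6 + 0.9 + 4.2 = 30.3.
Posterior ∝ λ^2e^(−6λ) · λ^5e^(−30.3λ) = λ^7e^(−36.3λ), i.e. Gamma(8, 36.3).
Mode = (a−1)/b = 7/36.3 ≈ 0.1928.

λ̂_MAP = 0.1928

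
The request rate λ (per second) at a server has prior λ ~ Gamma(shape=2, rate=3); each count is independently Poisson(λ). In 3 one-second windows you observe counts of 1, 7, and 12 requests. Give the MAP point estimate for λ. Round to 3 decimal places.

λ̂_MAP = 3.500

Σxᵢ = 1+7+12 = 20, with n = 3.
Posterior ∝ λe^(−3λ) · λ^20e^(−3λ) = λ^21e^(−6λ), i.e. Gamma(shape=22, rate=6).
The mode of a Gamma(a, b) with a ≥ 1 (shape–rate) is (a−1)/b = 21/6 ≈ 3.500.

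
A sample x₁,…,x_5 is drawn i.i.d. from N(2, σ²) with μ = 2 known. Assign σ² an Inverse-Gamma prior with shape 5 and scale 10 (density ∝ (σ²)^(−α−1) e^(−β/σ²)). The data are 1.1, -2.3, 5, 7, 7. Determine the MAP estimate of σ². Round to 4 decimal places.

σ̂²_MAP = 5.7824

Sum of squared deviations about the known mean: SS = (1.1−2)² + (-2.3−2)² + (5−2)² + (7−2)² + (7−2)² = 78.3.
The Normal likelihood contributes (σ²)^(−n/2) exp(−SS/(2σ²)), so the posterior is Inverse-Gamma(α + n/2, β + SS/2) = Inverse-Gamma(7.5, 49.15).
The mode of Inverse-Gamma(a, b) is b/(a+1) = 49.15/8.5 ≈ 5.7824.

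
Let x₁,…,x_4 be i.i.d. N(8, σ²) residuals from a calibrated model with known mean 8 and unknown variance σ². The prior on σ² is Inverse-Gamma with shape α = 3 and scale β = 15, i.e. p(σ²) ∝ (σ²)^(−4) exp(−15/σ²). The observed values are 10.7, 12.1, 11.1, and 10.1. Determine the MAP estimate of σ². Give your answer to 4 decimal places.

σ̂²_MAP = 5.6767

Sum of squared deviations about the known mean: SS = (10.7−8)² + (12.1−8)² + (11.1−8)² + (10.1−8)² = 38.12.
The Normal likelihood contributes (σ²)^(−n/2) exp(−SS/(2σ²)), so the posterior is Inverse-Gamma(α + n/2, β + SS/2) = Inverse-Gamma(5, 34.06).
The mode of Inverse-Gamma(a, b) is b/(a+1) = 34.06/6 ≈ 5.6767.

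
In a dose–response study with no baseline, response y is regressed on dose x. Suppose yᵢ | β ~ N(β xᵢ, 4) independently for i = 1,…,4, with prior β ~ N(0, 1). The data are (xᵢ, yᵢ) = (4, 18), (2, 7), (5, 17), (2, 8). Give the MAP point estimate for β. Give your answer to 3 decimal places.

β̂_MAP = 3.528

log p(β | y) = −Σ(yᵢ − βxᵢ)²/(2·4) − β²/(2·1) + const.
Setting the derivative to zero: Σxᵢ(yᵢ − βxᵢ)/4 − β/1 = 0, so β = Σxᵢyᵢ / (Σxᵢ² + σ²/τ²).
Σxᵢyᵢ = 4·18 + 2·7 + 5·17 + 2·8 = 187; Σxᵢ² = 49; σ²/τ² = 4.
β̂_MAP = 187 / (49 + 4) = 187/53 ≈ 3.528.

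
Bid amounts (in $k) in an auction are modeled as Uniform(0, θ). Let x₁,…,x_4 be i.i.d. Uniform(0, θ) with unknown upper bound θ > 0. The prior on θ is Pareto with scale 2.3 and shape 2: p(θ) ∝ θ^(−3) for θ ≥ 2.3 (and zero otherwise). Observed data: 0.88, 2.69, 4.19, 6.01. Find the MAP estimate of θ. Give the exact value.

The Uniform(0, θ) likelihood is θ^(−n) for θ ≥ max(xᵢ), zero otherwise. Here max(xᵢ) = 6.01.
Posterior ∝ θ^(−3) · θ^(−4) = θ^(−7) on θ ≥ max(2.3, 6.01) = 6.01.
This density is strictly decreasing in θ, so the posterior mode lies at the lower boundary of the support.

θ̂_MAP = 6.01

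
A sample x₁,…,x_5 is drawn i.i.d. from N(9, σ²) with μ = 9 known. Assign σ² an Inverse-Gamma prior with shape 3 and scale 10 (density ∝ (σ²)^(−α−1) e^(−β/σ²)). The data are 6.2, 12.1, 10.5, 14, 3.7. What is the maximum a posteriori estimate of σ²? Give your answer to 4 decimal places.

σ̂²_MAP = 7.1377

Sum of squared deviations about the known mean: SS = (6.2−9)² + (12.1−9)² + (10.5−9)² + (14−9)² + (3.7−9)² = 72.79.
The Normal likelihood contributes (σ²)^(−n/2) exp(−SS/(2σ²)), so the posterior is Inverse-Gamma(α + n/2, β + SS/2) = Inverse-Gamma(5.5, 46.395).
The mode of Inverse-Gamma(a, b) is b/(a+1) = 46.395/6.5 ≈ 7.1377.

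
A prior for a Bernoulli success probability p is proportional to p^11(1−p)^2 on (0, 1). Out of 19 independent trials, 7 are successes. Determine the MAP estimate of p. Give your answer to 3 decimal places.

p̂_MAP = 0.563

The prior density ∝ p^11(1−p)^2 is the kernel of Beta(12, 3).
Data: 7 successes in 19 trials. The binomial likelihood contributes p^7(1−p)^12, so the posterior is Beta(12+7, 3+12) = Beta(19, 15).
For Beta(a, b) with a, b > 1 the mode is (a−1)/(a+b−2) = 18/32 ≈ 0.563.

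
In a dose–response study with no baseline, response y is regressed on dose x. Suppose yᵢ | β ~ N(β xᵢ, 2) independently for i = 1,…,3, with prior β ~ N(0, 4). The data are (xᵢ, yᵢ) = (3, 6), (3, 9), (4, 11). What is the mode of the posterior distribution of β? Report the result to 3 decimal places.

log p(β | y) = −Σ(yᵢ − βxᵢ)²/(2·2) − β²/(2·4) + const.
Setting the derivative to zero: Σxᵢ(yᵢ − βxᵢ)/2 − β/4 = 0, so β = Σxᵢyᵢ / (Σxᵢ² + σ²/τ²).
Σxᵢyᵢ = 3·6 + 3·9 + 4·11 = 89; Σxᵢ² = 34; σ²/τ² = 0.5.
β̂_MAP = 89 / (34 + 0.5) = 89/34.5 ≈ 2.580.

β̂_MAP = 2.580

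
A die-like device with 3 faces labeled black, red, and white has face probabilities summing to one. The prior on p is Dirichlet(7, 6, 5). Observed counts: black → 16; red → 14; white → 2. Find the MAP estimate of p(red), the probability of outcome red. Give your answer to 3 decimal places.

MAP estimate of p(red) = 0.404

The posterior is Dirichlet(αᵢ + nᵢ) = Dirichlet(23, 20, 7).
For a Dirichlet(a₁,…,a_K) with all aᵢ > 1, the mode has j-th component (aⱼ − 1)/(Σaᵢ − K).
Here Σaᵢ = 50 and K = 3, so p(red) = (20 − 1)/(50 − 3) = 19/47 ≈ 0.404.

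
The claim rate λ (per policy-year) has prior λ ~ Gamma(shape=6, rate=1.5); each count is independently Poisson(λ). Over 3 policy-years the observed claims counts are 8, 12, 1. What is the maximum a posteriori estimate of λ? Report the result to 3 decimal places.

λ̂_MAP = 5.778

Σxᵢ = 8+12+1 = 21, with n = 3.
Posterior ∝ λ^5e^(−1.5λ) · λ^21e^(−3λ) = λ^26e^(−4.5λ), i.e. Gamma(shape=27, rate=4.5).
The mode of a Gamma(a, b) with a ≥ 1 (shape–rate) is (a−1)/b = 26/4.5 ≈ 5.778.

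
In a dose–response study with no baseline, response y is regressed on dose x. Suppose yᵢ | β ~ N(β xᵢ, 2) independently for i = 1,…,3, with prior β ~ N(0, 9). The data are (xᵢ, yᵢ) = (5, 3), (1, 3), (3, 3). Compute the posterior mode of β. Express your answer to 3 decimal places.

log p(β | y) = −Σ(yᵢ − βxᵢ)²/(2·2) − β²/(2·9) + const.
Setting the derivative to zero: Σxᵢ(yᵢ − βxᵢ)/2 − β/9 = 0, so β = Σxᵢyᵢ / (Σxᵢ² + σ²/τ²).
Σxᵢyᵢ = 5·3 + 1·3 + 3·3 = 27; Σxᵢ² = 35; σ²/τ² = 2/9.
β̂_MAP = 27 / (35 + 2/9) = 27/(317/9) = 243/317 ≈ 0.767.

β̂_MAP = 0.767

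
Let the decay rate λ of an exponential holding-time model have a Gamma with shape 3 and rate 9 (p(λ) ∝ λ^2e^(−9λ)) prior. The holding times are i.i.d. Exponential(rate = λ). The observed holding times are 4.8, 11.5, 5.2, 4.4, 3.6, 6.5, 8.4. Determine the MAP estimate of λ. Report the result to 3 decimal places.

The Exponential(rate=λ) likelihood is ∝ λ^n e^(−λΣtᵢ). Here n = 7 and Σtᵢ = 4.8 + 11.5 + 5.2 + 4.4 + 3.6 + 6.5 + 8.4 = 44.4.
Posterior ∝ λ^2e^(−9λ) · λ^7e^(−44.4λ) = λ^9e^(−53.4λ), i.e. Gamma(10, 53.4).
Mode = (a−1)/b = 9/53.4 ≈ 0.169.

λ̂_MAP = 0.169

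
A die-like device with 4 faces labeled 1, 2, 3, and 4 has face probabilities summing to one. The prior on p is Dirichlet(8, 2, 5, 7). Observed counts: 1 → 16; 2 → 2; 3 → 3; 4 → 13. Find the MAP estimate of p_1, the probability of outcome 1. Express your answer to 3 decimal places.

The posterior is Dirichlet(αᵢ + nᵢ) = Dirichlet(24, 4, 8, 20).
For a Dirichlet(a₁,…,a_K) with all aᵢ > 1, the mode has j-th component (aⱼ − 1)/(Σaᵢ − K).
Here Σaᵢ = 56 and K = 4, so p_1 = (24 − 1)/(56 − 4) = 23/52 ≈ 0.442.

MAP estimate: 0.442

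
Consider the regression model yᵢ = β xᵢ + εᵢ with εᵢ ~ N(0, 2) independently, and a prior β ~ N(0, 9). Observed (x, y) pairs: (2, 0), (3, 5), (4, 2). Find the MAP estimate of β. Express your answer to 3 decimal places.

log p(β | y) = −Σ(yᵢ − βxᵢ)²/(2·2) − β²/(2·9) + const.
Setting the derivative to zero: Σxᵢ(yᵢ − βxᵢ)/2 − β/9 = 0, so β = Σxᵢyᵢ / (Σxᵢ² + σ²/τ²).
Σxᵢyᵢ = 2·0 + 3·5 + 4·2 = 23; Σxᵢ² = 29; σ²/τ² = 2/9.
β̂_MAP = 23 / (29 + 2/9) = 23/(263/9) = 207/263 ≈ 0.787.

β̂_MAP = 0.787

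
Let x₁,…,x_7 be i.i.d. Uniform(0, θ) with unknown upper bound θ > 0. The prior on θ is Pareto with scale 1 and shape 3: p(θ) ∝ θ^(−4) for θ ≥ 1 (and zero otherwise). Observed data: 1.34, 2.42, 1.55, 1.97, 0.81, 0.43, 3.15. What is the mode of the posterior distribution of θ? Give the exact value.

The Uniform(0, θ) likelihood is θ^(−n) for θ ≥ max(xᵢ), zero otherwise. Here max(xᵢ) = 3.15.
Posterior ∝ θ^(−4) · θ^(−7) = θ^(−11) on θ ≥ max(1, 3.15) = 3.15.
This density is strictly decreasing in θ, so the posterior mode lies at the lower boundary of the support.

θ̂_MAP = 3.15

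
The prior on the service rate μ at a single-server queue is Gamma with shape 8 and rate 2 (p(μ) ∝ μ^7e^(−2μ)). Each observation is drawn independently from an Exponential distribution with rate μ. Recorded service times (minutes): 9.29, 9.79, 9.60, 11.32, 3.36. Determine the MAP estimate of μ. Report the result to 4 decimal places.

The Exponential(rate=μ) likelihood is ∝ μ^n e^(−μΣtᵢ). Here n = 5 and Σtᵢ = 9.29 + 9.79 + 9.60 + 11.32 + 3.36 = 43.36.
Posterior ∝ μ^7e^(−2μ) · μ^5e^(−43.36μ) = μ^12e^(−45.36μ), i.e. Gamma(13, 45.36).
Mode = (a−1)/b = 12/45.36 ≈ 0.2646.

μ̂_MAP = 0.2646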